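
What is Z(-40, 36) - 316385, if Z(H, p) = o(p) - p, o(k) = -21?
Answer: -316442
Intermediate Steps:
Z(H, p) = -21 - p
Z(-40, 36) - 316385 = (-21 - 1*36) - 316385 = (-21 - 36) - 316385 = -57 - 316385 = -316442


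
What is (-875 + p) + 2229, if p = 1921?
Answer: 3275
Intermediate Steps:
(-875 + p) + 2229 = (-875 + 1921) + 2229 = 1046 + 2229 = 3275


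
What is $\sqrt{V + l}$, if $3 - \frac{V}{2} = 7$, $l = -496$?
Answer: $6 i \sqrt{14} \approx 22.45 i$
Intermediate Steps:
$V = -8$ ($V = 6 - 14 = -8$)
$\sqrt{V + l} = \sqrt{-8 - 496} = \sqrt{-504} = 6 i \sqrt{14}$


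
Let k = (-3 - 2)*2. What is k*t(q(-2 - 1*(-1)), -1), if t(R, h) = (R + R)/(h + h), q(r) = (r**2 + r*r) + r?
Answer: 10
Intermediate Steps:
k = -10 (k = -5*2 = -10)
q(r) = r + 2*r**2 (q(r) = (r**2 + r**2) + r = 2*r**2 + r = r + 2*r**2)
t(R, h) = R/h (t(R, h) = (2*R)/((2*h)) = (2*R)*(1/(2*h)) = R/h)
k*t(q(-2 - 1*(-1)), -1) = -10*(-2 - 1*(-1))*(1 + 2*(-2 - 1*(-1)))/(-1) = -10*(-2 + 1)*(1 + 2*(-2 + 1))*(-1) = -10*(-(1 + 2*(-1)))*(-1) = -10*(-(1 - 2))*(-1) = -10*(-1*(-1))*(-1) = -10*(-1) = 10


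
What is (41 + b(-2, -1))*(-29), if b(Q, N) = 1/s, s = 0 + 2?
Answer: -2407/2 ≈ -1203.5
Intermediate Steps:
s = 2
b(Q, N) = 1/2
(41 + b(-2, -1))*(-29) = (41 + 1/2)*(-29) = (83/2)*(-29) = -2407/2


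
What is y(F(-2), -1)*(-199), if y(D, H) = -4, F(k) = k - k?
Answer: 796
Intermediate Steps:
F(k) = 0
y(F(-2), -1)*(-199) = -4*(-199) = 796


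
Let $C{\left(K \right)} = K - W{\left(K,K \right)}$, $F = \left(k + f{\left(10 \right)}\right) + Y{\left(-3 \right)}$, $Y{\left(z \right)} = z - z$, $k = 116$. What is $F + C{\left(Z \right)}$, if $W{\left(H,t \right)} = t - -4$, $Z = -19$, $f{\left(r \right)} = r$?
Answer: $122$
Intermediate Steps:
$Y{\left(z \right)} = 0$
$W{\left(H,t \right)} = 4 + t$ ($W{\left(H,t \right)} = t + 4 = 4 + t$)
$F = 126$ ($F = \left(116 + 10\right) + 0 = 126 + 0 = 126$)
$C{\left(K \right)} = -4$ ($C{\left(K \right)} = K - \left(4 + K\right) = -4$)
$F + C{\left(Z \right)} = 126 - 4 = 122$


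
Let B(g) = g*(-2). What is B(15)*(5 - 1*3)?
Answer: -60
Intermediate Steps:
B(g) = -2*g
B(15)*(5 - 1*3) = (-2*15)*(5 - 1*3) = -30*(5 - 3) = -30*2 = -60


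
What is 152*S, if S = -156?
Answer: -23712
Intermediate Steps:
152*S = 152*(-156) = -23712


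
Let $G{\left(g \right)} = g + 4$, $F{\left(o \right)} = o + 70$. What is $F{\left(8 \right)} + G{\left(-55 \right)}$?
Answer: $27$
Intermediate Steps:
$F{\left(o \right)} = 70 + o$
$G{\left(g \right)} = 4 + g$
$F{\left(8 \right)} + G{\left(-55 \right)} = \left(70 + 8\right) + \left(4 - 55\right) = 78 - 51 = 27$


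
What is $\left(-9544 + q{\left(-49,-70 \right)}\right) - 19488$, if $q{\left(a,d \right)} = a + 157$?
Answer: $-28924$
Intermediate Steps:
$q{\left(a,d \right)} = 157 + a$
$\left(-9544 + q{\left(-49,-70 \right)}\right) - 19488 = \left(-9544 + \left(157 - 49\right)\right) - 19488 = \left(-9544 + 108\right) - 19488 = -9436 - 19488 = -28924$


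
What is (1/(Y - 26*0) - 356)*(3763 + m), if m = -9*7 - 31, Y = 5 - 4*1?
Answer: -1302495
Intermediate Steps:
Y = 1 (Y = 5 - 4 = 1)
m = -94 (m = -63 - 31 = -94)
(1/(Y - 26*0) - 356)*(3763 + m) = (1/(1 - 26*0) - 356)*(3763 - 94) = (1/(1 + 0) - 356)*3669 = (1/1 - 356)*3669 = (1 - 356)*3669 = -355*3669 = -1302495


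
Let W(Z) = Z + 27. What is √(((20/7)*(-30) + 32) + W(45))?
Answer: 8*√14/7 ≈ 4.2762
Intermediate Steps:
W(Z) = 27 + Z
√(((20/7)*(-30) + 32) + W(45)) = √(((20/7)*(-30) + 32) + (27 + 45)) = √(((20*(⅐))*(-30) + 32) + 72) = √(((20/7)*(-30) + 32) + 72) = √((-600/7 + 32) + 72) = √(-376/7 + 72) = √(128/7) = 8*√14/7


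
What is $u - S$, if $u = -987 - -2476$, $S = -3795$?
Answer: $5284$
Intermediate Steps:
$u = 1489$ ($u = -987 + 2476 = 1489$)
$u - S = 1489 - -3795 = 1489 + 3795 = 5284$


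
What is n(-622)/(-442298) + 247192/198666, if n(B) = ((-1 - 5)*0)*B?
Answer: 123596/99333 ≈ 1.2443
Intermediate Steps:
n(B) = 0 (n(B) = (-6*0)*B = 0*B = 0)
n(-622)/(-442298) + 247192/198666 = 0/(-442298) + 247192/198666 = 0*(-1/442298) + 247192*(1/198666) = 0 + 123596/99333 = 123596/99333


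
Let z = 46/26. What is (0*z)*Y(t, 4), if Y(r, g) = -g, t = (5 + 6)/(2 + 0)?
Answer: 0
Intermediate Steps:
t = 11/2 ≈ 5.5000
z = 23/13 (z = 46*(1/26) = 23/13 ≈ 1.7692)
(0*z)*Y(t, 4) = (0*(23/13))*(-1*4) = 0*(-4) = 0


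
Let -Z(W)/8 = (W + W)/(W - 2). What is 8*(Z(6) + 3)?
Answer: -168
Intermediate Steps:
Z(W) = -16*W/(-2 + W) (Z(W) = -8*(W + W)/(W - 2) = -8*2*W/(-2 + W) = -16*W/(-2 + W))
8*(Z(6) + 3) = 8*(-16*6/(-2 + 6) + 3) = 8*(-16*6/4 + 3) = 8*(-16*6*¼ + 3) = 8*(-24 + 3) = 8*(-21) = -168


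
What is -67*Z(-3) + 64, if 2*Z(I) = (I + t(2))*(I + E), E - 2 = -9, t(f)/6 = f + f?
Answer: 7099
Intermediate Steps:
t(f) = 12*f (t(f) = 6*(f + f) = 6*(2*f) = 12*f)
E = -7 (E = 2 - 9 = -7)
Z(I) = (-7 + I)*(24 + I)/2 (Z(I) = ((I + 12*2)*(I - 7))/2 = ((I + 24)*(-7 + I))/2 = ((24 + I)*(-7 + I))/2 = ((-7 + I)*(24 + I))/2 = (-7 + I)*(24 + I)/2)
-67*Z(-3) + 64 = -67*(-84 + (½)*(-3)² + (17/2)*(-3)) + 64 = -67*(-84 + (½)*9 - 51/2) + 64 = -67*(-84 + 9/2 - 51/2) + 64 = -67*(-105) + 64 = 7035 + 64 = 7099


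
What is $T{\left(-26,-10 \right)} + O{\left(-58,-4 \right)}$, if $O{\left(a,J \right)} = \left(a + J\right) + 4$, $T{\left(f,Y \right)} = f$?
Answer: $-84$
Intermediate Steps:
$O{\left(a,J \right)} = 4 + J + a$ ($O{\left(a,J \right)} = \left(J + a\right) + 4 = 4 + J + a$)
$T{\left(-26,-10 \right)} + O{\left(-58,-4 \right)} = -26 - 58 = -84$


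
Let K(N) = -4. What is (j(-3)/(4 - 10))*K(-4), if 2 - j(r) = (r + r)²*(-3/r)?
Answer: -68/3 ≈ -22.667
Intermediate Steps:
j(r) = 2 + 12*r (j(r) = 2 - (r + r)²*(-3/r) = 2 - (2*r)²*(-3/r) = 2 - 4*r²*(-3/r) = 2 - (-12)*r = 2 + 12*r)
(j(-3)/(4 - 10))*K(-4) = ((2 + 12*(-3))/(4 - 10))*(-4) = ((2 - 36)/(-6))*(-4) = -34*(-⅙)*(-4) = (17/3)*(-4) = -68/3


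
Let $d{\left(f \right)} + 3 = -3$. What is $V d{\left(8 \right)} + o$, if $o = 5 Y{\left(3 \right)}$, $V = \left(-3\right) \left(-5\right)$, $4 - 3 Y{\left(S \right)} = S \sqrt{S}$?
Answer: $- \frac{250}{3} - 5 \sqrt{3} \approx -91.994$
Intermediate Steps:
$Y{\left(S \right)} = \frac{4}{3} - \frac{S^{\frac{3}{2}}}{3}$ ($Y{\left(S \right)} = \frac{4}{3} - \frac{S \sqrt{S}}{3} = \frac{4}{3} - \frac{S^{\frac{3}{2}}}{3}$)
$d{\left(f \right)} = -6$ ($d{\left(f \right)} = -3 - 3 = -6$)
$V = 15$
$o = \frac{20}{3} - 5 \sqrt{3}$ ($o = 5 \left(\frac{4}{3} - \frac{3^{\frac{3}{2}}}{3}\right) = 5 \left(\frac{4}{3} - \frac{3 \sqrt{3}}{3}\right) = 5 \left(\frac{4}{3} - \sqrt{3}\right) = \frac{20}{3} - 5 \sqrt{3} \approx -1.9936$)
$V d{\left(8 \right)} + o = 15 \left(-6\right) + \left(\frac{20}{3} - 5 \sqrt{3}\right) = -90 + \left(\frac{20}{3} - 5 \sqrt{3}\right) = - \frac{250}{3} - 5 \sqrt{3}$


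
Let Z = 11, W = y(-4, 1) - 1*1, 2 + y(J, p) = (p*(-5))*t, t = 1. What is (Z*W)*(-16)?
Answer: 1408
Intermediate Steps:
y(J, p) = -2 - 5*p (y(J, p) = -2 + (p*(-5))*1 = -2 - 5*p*1 = -2 - 5*p)
W = -8 (W = (-2 - 5*1) - 1*1 = (-2 - 5) - 1 = -7 - 1 = -8)
(Z*W)*(-16) = (11*(-8))*(-16) = -88*(-16) = 1408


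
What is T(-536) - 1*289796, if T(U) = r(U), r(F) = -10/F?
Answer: -77665323/268 ≈ -2.8980e+5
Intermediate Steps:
T(U) = -10/U
T(-536) - 1*289796 = -10/(-536) - 1*289796 = -10*(-1/536) - 289796 = 5/268 - 289796 = -77665323/268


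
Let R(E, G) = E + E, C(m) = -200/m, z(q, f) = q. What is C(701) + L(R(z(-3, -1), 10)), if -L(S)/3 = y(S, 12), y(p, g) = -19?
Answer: 39757/701 ≈ 56.715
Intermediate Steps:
R(E, G) = 2*E
L(S) = 57 (L(S) = -3*(-19) = 57)
C(701) + L(R(z(-3, -1), 10)) = -200/701 + 57 = 39757/701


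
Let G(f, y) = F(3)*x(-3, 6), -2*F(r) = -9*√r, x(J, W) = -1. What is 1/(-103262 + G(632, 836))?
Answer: -413048/42652162333 + 18*√3/42652162333 ≈ -9.6834e-6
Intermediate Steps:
F(r) = 9*√r/2 (F(r) = -(-9)*√r/2 = 9*√r/2)
G(f, y) = -9*√3/2 (G(f, y) = (9*√3/2)*(-1) = -9*√3/2)
1/(-103262 + G(632, 836)) = 1/(-103262 - 9*√3/2)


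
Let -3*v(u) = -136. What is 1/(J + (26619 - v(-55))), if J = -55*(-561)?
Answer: 3/172286 ≈ 1.7413e-5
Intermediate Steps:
v(u) = 136/3 (v(u) = -⅓*(-136) = 136/3)
J = 30855
1/(J + (26619 - v(-55))) = 1/(30855 + (26619 - 1*136/3)) = 1/(30855 + (26619 - 136/3)) = 1/(30855 + 79721/3) = 1/(172286/3) = 3/172286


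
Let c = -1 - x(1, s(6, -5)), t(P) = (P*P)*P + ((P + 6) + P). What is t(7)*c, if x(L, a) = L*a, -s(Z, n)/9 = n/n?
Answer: 2904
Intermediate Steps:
s(Z, n) = -9 (s(Z, n) = -9*n/n = -9*1 = -9)
t(P) = 6 + P³ + 2*P (t(P) = P²*P + ((6 + P) + P) = P³ + (6 + 2*P) = 6 + P³ + 2*P)
c = 8 (c = -1 - (-9) = -1 - 1*(-9) = -1 + 9 = 8)
t(7)*c = (6 + 7³ + 2*7)*8 = (6 + 343 + 14)*8 = 363*8 = 2904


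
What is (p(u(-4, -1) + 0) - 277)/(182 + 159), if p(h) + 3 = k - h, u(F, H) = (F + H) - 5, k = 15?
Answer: -255/341 ≈ -0.74780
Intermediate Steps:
u(F, H) = -5 + F + H
p(h) = 12 - h (p(h) = -3 + (15 - h) = 12 - h)
(p(u(-4, -1) + 0) - 277)/(182 + 159) = ((12 - ((-5 - 4 - 1) + 0)) - 277)/(182 + 159) = ((12 - (-10 + 0)) - 277)/341 = ((12 - 1*(-10)) - 277)*(1/341) = ((12 + 10) - 277)*(1/341) = (22 - 277)*(1/341) = -255*1/341 = -255/341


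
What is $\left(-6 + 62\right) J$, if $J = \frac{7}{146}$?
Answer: $\frac{196}{73} \approx 2.6849$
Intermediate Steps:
$J = \frac{7}{146}$ ($J = 7 \cdot \frac{1}{146} = \frac{7}{146} \approx 0.047945$)
$\left(-6 + 62\right) J = \left(-6 + 62\right) \frac{7}{146} = 56 \cdot \frac{7}{146} = \frac{196}{73}$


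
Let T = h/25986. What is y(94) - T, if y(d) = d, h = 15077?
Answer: 2427607/25986 ≈ 93.420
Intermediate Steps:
T = 15077/25986 ≈ 0.58020
y(94) - T = 94 - 1*15077/25986 = 94 - 15077/25986 = 2427607/25986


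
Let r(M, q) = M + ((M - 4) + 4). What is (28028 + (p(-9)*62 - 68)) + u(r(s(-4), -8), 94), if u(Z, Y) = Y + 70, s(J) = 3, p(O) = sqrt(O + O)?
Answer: 28124 + 186*I*sqrt(2) ≈ 28124.0 + 263.04*I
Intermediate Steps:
p(O) = sqrt(2)*sqrt(O) (p(O) = sqrt(2*O) = sqrt(2)*sqrt(O))
r(M, q) = 2*M (r(M, q) = M + ((-4 + M) + 4) = M + M = 2*M)
u(Z, Y) = 70 + Y
(28028 + (p(-9)*62 - 68)) + u(r(s(-4), -8), 94) = (28028 + ((sqrt(2)*sqrt(-9))*62 - 68)) + (70 + 94) = (28028 + ((sqrt(2)*(3*I))*62 - 68)) + 164 = (28028 + ((3*I*sqrt(2))*62 - 68)) + 164 = (28028 + (186*I*sqrt(2) - 68)) + 164 = (28028 + (-68 + 186*I*sqrt(2))) + 164 = (27960 + 186*I*sqrt(2)) + 164 = 28124 + 186*I*sqrt(2)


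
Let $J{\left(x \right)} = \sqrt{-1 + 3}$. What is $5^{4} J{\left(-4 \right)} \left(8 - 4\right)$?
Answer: $2500 \sqrt{2} \approx 3535.5$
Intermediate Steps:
$J{\left(x \right)} = \sqrt{2}$
$5^{4} J{\left(-4 \right)} \left(8 - 4\right) = 5^{4} \sqrt{2} \left(8 - 4\right) = 625 \sqrt{2} \cdot 4 = 625 \cdot 4 \sqrt{2} = 2500 \sqrt{2}$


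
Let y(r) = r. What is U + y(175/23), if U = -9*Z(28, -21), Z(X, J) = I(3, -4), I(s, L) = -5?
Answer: 1210/23 ≈ 52.609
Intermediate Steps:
Z(X, J) = -5
U = 45 (U = -9*(-5) = 45)
U + y(175/23) = 45 + 175/23 = 1210/23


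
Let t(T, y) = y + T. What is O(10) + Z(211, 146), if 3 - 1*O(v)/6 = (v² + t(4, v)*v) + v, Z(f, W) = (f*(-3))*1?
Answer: -2115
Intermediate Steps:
t(T, y) = T + y
Z(f, W) = -3*f (Z(f, W) = -3*f*1 = -3*f)
O(v) = 18 - 6*v - 6*v² - 6*v*(4 + v) (O(v) = 18 - 6*((v² + (4 + v)*v) + v) = 18 - 6*((v² + v*(4 + v)) + v) = 18 - 6*(v + v² + v*(4 + v)) = 18 + (-6*v - 6*v² - 6*v*(4 + v)) = 18 - 6*v - 6*v² - 6*v*(4 + v))
O(10) + Z(211, 146) = (18 - 30*10 - 12*10²) - 3*211 = (18 - 300 - 12*100) - 633 = (18 - 300 - 1200) - 633 = -1482 - 633 = -2115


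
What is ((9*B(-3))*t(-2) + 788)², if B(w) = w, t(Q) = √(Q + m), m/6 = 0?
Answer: 619486 - 42552*I*√2 ≈ 6.1949e+5 - 60178.0*I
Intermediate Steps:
m = 0 (m = 6*0 = 0)
t(Q) = √Q (t(Q) = √(Q + 0) = √Q)
((9*B(-3))*t(-2) + 788)² = ((9*(-3))*√(-2) + 788)² = (-27*I*√2 + 788)² = (788 - 27*I*√2)²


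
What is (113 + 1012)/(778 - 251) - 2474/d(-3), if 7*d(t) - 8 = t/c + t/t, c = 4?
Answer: -36469219/17391 ≈ -2097.0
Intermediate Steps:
d(t) = 9/7 + t/28 (d(t) = 8/7 + (t/4 + t/t)/7 = 8/7 + (t*(¼) + 1)/7 = 8/7 + (t/4 + 1)/7 = 8/7 + (1 + t/4)/7 = 8/7 + (⅐ + t/28) = 9/7 + t/28)
(113 + 1012)/(778 - 251) - 2474/d(-3) = (113 + 1012)/(778 - 251) - 2474/(9/7 + (1/28)*(-3)) = 1125/527 - 2474/(9/7 - 3/28) = 1125*(1/527) - 2474/33/28 = 1125/527 - 2474*28/33 = 1125/527 - 69272/33 = -36469219/17391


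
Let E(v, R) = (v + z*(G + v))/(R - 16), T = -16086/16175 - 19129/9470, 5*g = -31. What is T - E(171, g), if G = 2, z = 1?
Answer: 42442212911/3400534950 ≈ 12.481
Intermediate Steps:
g = -31/5 (g = (⅕)*(-31) = -31/5 ≈ -6.2000)
T = -92349199/30635450 (T = -16086*1/16175 - 19129*1/9470 = -16086/16175 - 19129/9470 = -92349199/30635450 ≈ -3.0145)
E(v, R) = (2 + 2*v)/(-16 + R) (E(v, R) = (v + 1*(2 + v))/(R - 16) = (v + (2 + v))/(-16 + R) = (2 + 2*v)/(-16 + R))
T - E(171, g) = -92349199/30635450 - 2*(1 + 171)/(-16 - 31/5) = -92349199/30635450 - 2*172/(-111/5) = -92349199/30635450 - 2*(-5)*172/111 = -92349199/30635450 - 1*(-1720/111) = -92349199/30635450 + 1720/111 = 42442212911/3400534950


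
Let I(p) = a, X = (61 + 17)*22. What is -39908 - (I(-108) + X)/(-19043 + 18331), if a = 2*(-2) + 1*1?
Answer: -28412783/712 ≈ -39906.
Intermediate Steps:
X = 1716 (X = 78*22 = 1716)
a = -3 (a = -4 + 1 = -3)
I(p) = -3
-39908 - (I(-108) + X)/(-19043 + 18331) = -39908 - (-3 + 1716)/(-19043 + 18331) = -39908 - 1713/(-712) = -39908 - 1713*(-1)/712 = -39908 - 1*(-1713/712) = -39908 + 1713/712 = -28412783/712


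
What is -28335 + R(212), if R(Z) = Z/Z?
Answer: -28334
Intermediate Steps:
R(Z) = 1
-28335 + R(212) = -28335 + 1 = -28334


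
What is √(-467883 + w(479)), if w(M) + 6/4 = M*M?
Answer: I*√953774/2 ≈ 488.31*I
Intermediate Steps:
w(M) = -3/2 + M² (w(M) = -3/2 + M*M = -3/2 + M²)
√(-467883 + w(479)) = √(-467883 + (-3/2 + 479²)) = √(-467883 + (-3/2 + 229441)) = √(-467883 + 458879/2) = √(-476887/2) = I*√953774/2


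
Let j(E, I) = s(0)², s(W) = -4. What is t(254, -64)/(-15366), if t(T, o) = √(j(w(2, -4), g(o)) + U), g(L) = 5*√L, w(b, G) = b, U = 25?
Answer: -√41/15366 ≈ -0.00041671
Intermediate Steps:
j(E, I) = 16 (j(E, I) = (-4)² = 16)
t(T, o) = √41 (t(T, o) = √(16 + 25) = √41)
t(254, -64)/(-15366) = √41/(-15366) = √41*(-1/15366) = -√41/15366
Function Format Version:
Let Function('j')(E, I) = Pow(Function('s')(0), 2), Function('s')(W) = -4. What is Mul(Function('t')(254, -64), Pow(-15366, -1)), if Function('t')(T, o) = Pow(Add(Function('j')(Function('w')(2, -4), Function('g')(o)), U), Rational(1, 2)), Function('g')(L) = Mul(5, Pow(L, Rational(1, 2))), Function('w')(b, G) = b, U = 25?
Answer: Mul(Rational(-1, 15366), Pow(41, Rational(1, 2))) ≈ -0.00041671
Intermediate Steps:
Function('j')(E, I) = 16 (Function('j')(E, I) = Pow(-4, 2) = 16)
Function('t')(T, o) = Pow(41, Rational(1, 2)) (Function('t')(T, o) = Pow(Add(16, 25), Rational(1, 2)) = Pow(41, Rational(1, 2)))
Mul(Function('t')(254, -64), Pow(-15366, -1)) = Mul(Pow(41, Rational(1, 2)), Pow(-15366, -1)) = Mul(Pow(41, Rational(1, 2)), Rational(-1, 15366)) = Mul(Rational(-1, 15366), Pow(41, Rational(1, 2)))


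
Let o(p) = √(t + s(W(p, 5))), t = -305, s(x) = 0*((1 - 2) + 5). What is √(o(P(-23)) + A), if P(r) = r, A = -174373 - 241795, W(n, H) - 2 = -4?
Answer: √(-416168 + I*√305) ≈ 0.01 + 645.11*I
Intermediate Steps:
W(n, H) = -2 (W(n, H) = 2 - 4 = -2)
s(x) = 0 (s(x) = 0*(-1 + 5) = 0*4 = 0)
A = -416168
o(p) = I*√305 (o(p) = √(-305 + 0) = √(-305) = I*√305)
√(o(P(-23)) + A) = √(I*√305 - 416168) = √(-416168 + I*√305)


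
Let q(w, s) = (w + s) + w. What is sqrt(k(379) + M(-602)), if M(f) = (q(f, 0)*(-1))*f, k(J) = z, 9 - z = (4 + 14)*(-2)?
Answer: I*sqrt(724763) ≈ 851.33*I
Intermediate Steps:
z = 45 (z = 9 - (4 + 14)*(-2) = 9 - 18*(-2) = 9 - 1*(-36) = 9 + 36 = 45)
q(w, s) = s + 2*w (q(w, s) = (s + w) + w = s + 2*w)
k(J) = 45
M(f) = -2*f**2 (M(f) = ((0 + 2*f)*(-1))*f = ((2*f)*(-1))*f = (-2*f)*f = -2*f**2)
sqrt(k(379) + M(-602)) = sqrt(45 - 2*(-602)**2) = sqrt(45 - 2*362404) = sqrt(45 - 724808) = sqrt(-724763) = I*sqrt(724763)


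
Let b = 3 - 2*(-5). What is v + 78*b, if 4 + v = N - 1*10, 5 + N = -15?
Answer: 980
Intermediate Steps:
N = -20 (N = -5 - 15 = -20)
b = 13 (b = 3 + 10 = 13)
v = -34 (v = -4 + (-20 - 1*10) = -4 + (-20 - 10) = -4 - 30 = -34)
v + 78*b = -34 + 78*13 = -34 + 1014 = 980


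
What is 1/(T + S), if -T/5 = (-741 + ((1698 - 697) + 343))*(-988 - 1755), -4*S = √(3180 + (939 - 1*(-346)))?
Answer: 26464464/218864954626387 + 4*√4465/1094324773131935 ≈ 1.2092e-7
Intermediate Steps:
S = -√4465/4 (S = -√(3180 + (939 - 1*(-346)))/4 = -√(3180 + (939 + 346))/4 = -√(3180 + 1285)/4 = -√4465/4 ≈ -16.705)
T = 8270145 (T = -5*(-741 + ((1698 - 697) + 343))*(-988 - 1755) = -5*(-741 + (1001 + 343))*(-2743) = -5*(-741 + 1344)*(-2743) = -3015*(-2743) = -5*(-1654029) = 8270145)
1/(T + S) = 1/(8270145 - √4465/4)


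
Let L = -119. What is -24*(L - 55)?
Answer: 4176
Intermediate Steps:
-24*(L - 55) = -24*(-119 - 55) = -24*(-174) = 4176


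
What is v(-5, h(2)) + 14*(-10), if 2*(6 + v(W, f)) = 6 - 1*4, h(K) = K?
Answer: -145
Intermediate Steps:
v(W, f) = -5 (v(W, f) = -6 + (6 - 1*4)/2 = -6 + (6 - 4)/2 = -6 + (½)*2 = -6 + 1 = -5)
v(-5, h(2)) + 14*(-10) = -5 + 14*(-10) = -5 - 140 = -145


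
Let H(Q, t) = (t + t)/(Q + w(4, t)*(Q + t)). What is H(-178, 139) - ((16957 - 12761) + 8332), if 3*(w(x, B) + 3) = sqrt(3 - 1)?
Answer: -42399182/3383 + 3614*sqrt(2)/3383 ≈ -12532.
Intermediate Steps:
w(x, B) = -3 + sqrt(2)/3 (w(x, B) = -3 + sqrt(3 - 1)/3 = -3 + sqrt(2)/3)
H(Q, t) = 2*t/(Q + (-3 + sqrt(2)/3)*(Q + t)) (H(Q, t) = (t + t)/(Q + (-3 + sqrt(2)/3)*(Q + t)) = (2*t)/(Q + (-3 + sqrt(2)/3)*(Q + t)) = 2*t/(Q + (-3 + sqrt(2)/3)*(Q + t)))
H(-178, 139) - ((16957 - 12761) + 8332) = 6*139/(-9*139 - 6*(-178) - 178*sqrt(2) + 139*sqrt(2)) - ((16957 - 12761) + 8332) = 6*139/(-1251 + 1068 - 178*sqrt(2) + 139*sqrt(2)) - (4196 + 8332) = 6*139/(-183 - 39*sqrt(2)) - 1*12528 = 834/(-183 - 39*sqrt(2)) - 12528 = -12528 + 834/(-183 - 39*sqrt(2))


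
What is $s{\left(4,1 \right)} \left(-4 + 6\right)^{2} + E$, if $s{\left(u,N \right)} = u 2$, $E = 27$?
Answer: $59$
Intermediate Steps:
$s{\left(u,N \right)} = 2 u$
$s{\left(4,1 \right)} \left(-4 + 6\right)^{2} + E = 2 \cdot 4 \left(-4 + 6\right)^{2} + 27 = 8 \cdot 2^{2} + 27 = 8 \cdot 4 + 27 = 32 + 27 = 59$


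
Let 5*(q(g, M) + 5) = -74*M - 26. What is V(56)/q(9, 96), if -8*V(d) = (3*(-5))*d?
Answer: -35/477 ≈ -0.073375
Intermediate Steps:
V(d) = 15*d/8 (V(d) = -3*(-5)*d/8 = -(-15)*d/8 = 15*d/8)
q(g, M) = -51/5 - 74*M/5 (q(g, M) = -5 + (-74*M - 26)/5 = -5 + (-26 - 74*M)/5 = -5 + (-26/5 - 74*M/5) = -51/5 - 74*M/5)
V(56)/q(9, 96) = ((15/8)*56)/(-51/5 - 74/5*96) = 105/(-51/5 - 7104/5) = 105/(-1431) = 105*(-1/1431) = -35/477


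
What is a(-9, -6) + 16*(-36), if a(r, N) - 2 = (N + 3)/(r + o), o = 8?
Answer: -571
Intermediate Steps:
a(r, N) = 2 + (3 + N)/(8 + r) (a(r, N) = 2 + (N + 3)/(r + 8) = 2 + (3 + N)/(8 + r))
a(-9, -6) + 16*(-36) = (19 - 6 + 2*(-9))/(8 - 9) + 16*(-36) = (19 - 6 - 18)/(-1) - 576 = -1*(-5) - 576 = 5 - 576 = -571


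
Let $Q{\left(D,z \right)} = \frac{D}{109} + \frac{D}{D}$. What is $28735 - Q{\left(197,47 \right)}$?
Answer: $\frac{3131809}{109} \approx 28732.0$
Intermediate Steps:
$Q{\left(D,z \right)} = 1 + \frac{D}{109}$ ($Q{\left(D,z \right)} = D \frac{1}{109} + 1 = \frac{D}{109} + 1 = 1 + \frac{D}{109}$)
$28735 - Q{\left(197,47 \right)} = 28735 - \left(1 + \frac{1}{109} \cdot 197\right) = 28735 - \left(1 + \frac{197}{109}\right) = 28735 - \frac{306}{109} = \frac{3131809}{109}$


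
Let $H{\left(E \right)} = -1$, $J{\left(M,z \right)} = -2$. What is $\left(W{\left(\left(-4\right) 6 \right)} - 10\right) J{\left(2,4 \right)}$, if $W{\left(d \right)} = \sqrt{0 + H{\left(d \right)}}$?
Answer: $20 - 2 i \approx 20.0 - 2.0 i$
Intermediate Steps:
$W{\left(d \right)} = i$ ($W{\left(d \right)} = \sqrt{0 - 1} = \sqrt{-1} = i$)
$\left(W{\left(\left(-4\right) 6 \right)} - 10\right) J{\left(2,4 \right)} = \left(i - 10\right) \left(-2\right) = \left(-10 + i\right) \left(-2\right) = 20 - 2 i$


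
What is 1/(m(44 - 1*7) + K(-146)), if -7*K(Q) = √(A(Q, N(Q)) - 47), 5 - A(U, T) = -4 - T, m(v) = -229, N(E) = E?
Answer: -11221/2569793 + 14*I*√46/2569793 ≈ -0.0043665 + 3.695e-5*I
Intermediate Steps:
A(U, T) = 9 + T (A(U, T) = 5 - (-4 - T) = 5 + (4 + T) = 9 + T)
K(Q) = -√(-38 + Q)/7 (K(Q) = -√((9 + Q) - 47)/7 = -√(-38 + Q)/7)
1/(m(44 - 1*7) + K(-146)) = 1/(-229 - √(-38 - 146)/7) = 1/(-229 - 2*I*√46/7)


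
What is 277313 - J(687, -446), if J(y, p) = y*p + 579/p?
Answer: 260337469/446 ≈ 5.8372e+5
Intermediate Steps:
J(y, p) = 579/p + p*y (J(y, p) = p*y + 579/p = 579/p + p*y)
277313 - J(687, -446) = 277313 - (579/(-446) - 446*687) = 277313 - (579*(-1/446) - 306402) = 277313 - (-579/446 - 306402) = 277313 - 1*(-136655871/446) = 277313 + 136655871/446 = 260337469/446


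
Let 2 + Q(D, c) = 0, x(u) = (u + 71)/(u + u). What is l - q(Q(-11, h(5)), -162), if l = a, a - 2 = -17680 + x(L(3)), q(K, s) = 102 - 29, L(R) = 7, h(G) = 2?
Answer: -124218/7 ≈ -17745.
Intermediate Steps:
x(u) = (71 + u)/(2*u) (x(u) = (71 + u)/((2*u)) = (71 + u)*(1/(2*u)) = (71 + u)/(2*u))
Q(D, c) = -2 (Q(D, c) = -2 + 0 = -2)
q(K, s) = 73
a = -123707/7 (a = 2 + (-17680 + (½)*(71 + 7)/7) = 2 + (-17680 + (½)*(⅐)*78) = 2 + (-17680 + 39/7) = 2 - 123721/7 = -123707/7 ≈ -17672.)
l = -123707/7 ≈ -17672.
l - q(Q(-11, h(5)), -162) = -123707/7 - 1*73 = -123707/7 - 73 = -124218/7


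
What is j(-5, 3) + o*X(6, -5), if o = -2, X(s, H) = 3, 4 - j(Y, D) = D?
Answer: -5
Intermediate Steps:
j(Y, D) = 4 - D
j(-5, 3) + o*X(6, -5) = (4 - 1*3) - 2*3 = (4 - 3) - 6 = 1 - 6 = -5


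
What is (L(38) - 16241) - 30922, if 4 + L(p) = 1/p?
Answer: -1792345/38 ≈ -47167.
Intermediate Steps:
L(p) = -4 + 1/p
(L(38) - 16241) - 30922 = ((-4 + 1/38) - 16241) - 30922 = (-151/38 - 16241) - 30922 = -617309/38 - 30922 = -1792345/38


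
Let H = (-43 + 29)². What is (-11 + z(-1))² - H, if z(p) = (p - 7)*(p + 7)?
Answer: 3285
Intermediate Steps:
H = 196 (H = (-14)² = 196)
z(p) = (-7 + p)*(7 + p)
(-11 + z(-1))² - H = (-11 + (-49 + (-1)²))² - 1*196 = (-11 + (-49 + 1))² - 196 = (-11 - 48)² - 196 = (-59)² - 196 = 3481 - 196 = 3285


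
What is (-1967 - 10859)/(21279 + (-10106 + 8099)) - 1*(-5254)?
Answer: 4601921/876 ≈ 5253.3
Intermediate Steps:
(-1967 - 10859)/(21279 + (-10106 + 8099)) - 1*(-5254) = -12826/(21279 - 2007) + 5254 = -12826/19272 + 5254 = -12826*1/19272 + 5254 = -583/876 + 5254 = 4601921/876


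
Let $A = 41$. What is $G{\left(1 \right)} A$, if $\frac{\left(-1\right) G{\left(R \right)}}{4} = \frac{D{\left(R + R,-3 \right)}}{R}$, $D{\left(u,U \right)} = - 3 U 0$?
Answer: $0$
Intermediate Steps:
$D{\left(u,U \right)} = 0$
$G{\left(R \right)} = 0$ ($G{\left(R \right)} = - 4 \frac{0}{R} = \left(-4\right) 0 = 0$)
$G{\left(1 \right)} A = 0 \cdot 41 = 0$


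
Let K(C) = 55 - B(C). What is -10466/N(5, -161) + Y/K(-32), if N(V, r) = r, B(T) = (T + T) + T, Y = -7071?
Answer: 441935/24311 ≈ 18.178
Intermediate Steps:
B(T) = 3*T (B(T) = 2*T + T = 3*T)
K(C) = 55 - 3*C
-10466/N(5, -161) + Y/K(-32) = -10466/(-161) - 7071/(55 - 3*(-32)) = -10466*(-1/161) - 7071/(55 + 96) = 10466/161 - 7071/151 = 441935/24311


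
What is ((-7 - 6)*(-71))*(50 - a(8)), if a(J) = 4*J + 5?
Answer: 11999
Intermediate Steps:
a(J) = 5 + 4*J
((-7 - 6)*(-71))*(50 - a(8)) = ((-7 - 6)*(-71))*(50 - (5 + 4*8)) = (-13*(-71))*(50 - (5 + 32)) = 923*(50 - 1*37) = 923*(50 - 37) = 923*13 = 11999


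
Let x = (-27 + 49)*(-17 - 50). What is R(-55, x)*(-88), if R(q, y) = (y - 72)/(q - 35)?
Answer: -68024/45 ≈ -1511.6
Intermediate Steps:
x = -1474 (x = 22*(-67) = -1474)
R(q, y) = (-72 + y)/(-35 + q)
R(-55, x)*(-88) = ((-72 - 1474)/(-35 - 55))*(-88) = (-1546/(-90))*(-88) = -1/90*(-1546)*(-88) = (773/45)*(-88) = -68024/45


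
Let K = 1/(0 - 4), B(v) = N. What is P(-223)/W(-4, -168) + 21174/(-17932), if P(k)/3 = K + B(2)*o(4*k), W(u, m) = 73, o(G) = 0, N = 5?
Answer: -1559151/1309036 ≈ -1.1911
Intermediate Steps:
B(v) = 5
K = -¼ (K = 1/(-4) = -¼ ≈ -0.25000)
P(k) = -¾ (P(k) = 3*(-¼ + 5*0) = 3*(-¼ + 0) = 3*(-¼) = -¾)
P(-223)/W(-4, -168) + 21174/(-17932) = -¾/73 + 21174/(-17932) = -¾*1/73 + 21174*(-1/17932) = -3/292 - 10587/8966 = -1559151/1309036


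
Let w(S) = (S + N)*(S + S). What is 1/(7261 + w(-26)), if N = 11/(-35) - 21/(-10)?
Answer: 7/59641 ≈ 0.00011737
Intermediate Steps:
N = 25/14 (N = 11*(-1/35) - 21*(-⅒) = -11/35 + 21/10 = 25/14 ≈ 1.7857)
w(S) = 2*S*(25/14 + S) (w(S) = (S + 25/14)*(S + S) = (25/14 + S)*(2*S) = 2*S*(25/14 + S))
1/(7261 + w(-26)) = 1/(7261 + (⅐)*(-26)*(25 + 14*(-26))) = 1/(7261 + (⅐)*(-26)*(25 - 364)) = 1/(7261 + (⅐)*(-26)*(-339)) = 1/(7261 + 8814/7) = 1/(59641/7) = 7/59641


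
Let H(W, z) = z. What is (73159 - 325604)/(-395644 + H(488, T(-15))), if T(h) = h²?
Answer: 252445/395419 ≈ 0.63842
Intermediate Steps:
(73159 - 325604)/(-395644 + H(488, T(-15))) = (73159 - 325604)/(-395644 + (-15)²) = -252445/(-395644 + 225) = -252445/(-395419) = -252445*(-1/395419) = 252445/395419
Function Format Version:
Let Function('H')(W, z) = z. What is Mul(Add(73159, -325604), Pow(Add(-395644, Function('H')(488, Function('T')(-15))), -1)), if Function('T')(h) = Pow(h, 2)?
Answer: Rational(252445, 395419) ≈ 0.63842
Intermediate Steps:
Mul(Add(73159, -325604), Pow(Add(-395644, Function('H')(488, Function('T')(-15))), -1)) = Mul(Add(73159, -325604), Pow(Add(-395644, Pow(-15, 2)), -1)) = Mul(-252445, Pow(Add(-395644, 225), -1)) = Mul(-252445, Pow(-395419, -1)) = Mul(-252445, Rational(-1, 395419)) = Rational(252445, 395419)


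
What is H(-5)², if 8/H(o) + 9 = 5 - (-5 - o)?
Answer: 4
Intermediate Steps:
H(o) = 8/(1 + o) (H(o) = 8/(-9 + (5 - (-5 - o))) = 8/(-9 + (5 + (5 + o))) = 8/(-9 + (10 + o)) = 8/(1 + o))
H(-5)² = (8/(1 - 5))² = (8/(-4))² = (8*(-¼))² = (-2)² = 4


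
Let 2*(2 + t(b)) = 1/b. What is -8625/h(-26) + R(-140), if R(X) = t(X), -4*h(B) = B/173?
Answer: -835597293/3640 ≈ -2.2956e+5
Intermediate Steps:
t(b) = -2 + 1/(2*b) (t(b) = -2 + (1/b)/2 = -2 + 1/(2*b))
h(B) = -B/692 (h(B) = -B/(4*173) = -B/692)
R(X) = -2 + 1/(2*X)
-8625/h(-26) + R(-140) = -8625/((-1/692*(-26))) + (-2 + (½)/(-140)) = -8625/13/346 + (-2 + (½)*(-1/140)) = -8625*346/13 + (-2 - 1/280) = -2984250/13 - 561/280 = -835597293/3640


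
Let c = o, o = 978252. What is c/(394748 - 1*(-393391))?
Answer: 29644/23883 ≈ 1.2412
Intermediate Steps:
c = 978252
c/(394748 - 1*(-393391)) = 978252/(394748 - 1*(-393391)) = 978252/(394748 + 393391) = 978252/788139 = 978252*(1/788139) = 29644/23883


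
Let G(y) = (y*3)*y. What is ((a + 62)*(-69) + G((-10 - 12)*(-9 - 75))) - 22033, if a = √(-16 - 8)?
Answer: 10219001 - 138*I*√6 ≈ 1.0219e+7 - 338.03*I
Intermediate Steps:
G(y) = 3*y² (G(y) = (3*y)*y = 3*y²)
a = 2*I*√6 (a = √(-24) = 2*I*√6 ≈ 4.899*I)
((a + 62)*(-69) + G((-10 - 12)*(-9 - 75))) - 22033 = ((2*I*√6 + 62)*(-69) + 3*((-10 - 12)*(-9 - 75))²) - 22033 = ((62 + 2*I*√6)*(-69) + 3*(-22*(-84))²) - 22033 = ((-4278 - 138*I*√6) + 3*1848²) - 22033 = ((-4278 - 138*I*√6) + 3*3415104) - 22033 = ((-4278 - 138*I*√6) + 10245312) - 22033 = (10241034 - 138*I*√6) - 22033 = 10219001 - 138*I*√6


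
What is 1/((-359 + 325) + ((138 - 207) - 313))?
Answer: -1/416 ≈ -0.0024038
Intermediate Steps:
1/((-359 + 325) + ((138 - 207) - 313)) = 1/(-34 + (-69 - 313)) = 1/(-34 - 382) = 1/(-416) = -1/416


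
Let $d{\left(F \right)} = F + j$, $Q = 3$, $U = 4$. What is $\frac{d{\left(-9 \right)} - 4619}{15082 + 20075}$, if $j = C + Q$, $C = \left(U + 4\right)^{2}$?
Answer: $- \frac{4561}{35157} \approx -0.12973$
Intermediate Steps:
$C = 64$ ($C = \left(4 + 4\right)^{2} = 8^{2} = 64$)
$j = 67$ ($j = 64 + 3 = 67$)
$d{\left(F \right)} = 67 + F$ ($d{\left(F \right)} = F + 67 = 67 + F$)
$\frac{d{\left(-9 \right)} - 4619}{15082 + 20075} = \frac{\left(67 - 9\right) - 4619}{15082 + 20075} = \frac{58 - 4619}{35157} = \left(-4561\right) \frac{1}{35157} = - \frac{4561}{35157}$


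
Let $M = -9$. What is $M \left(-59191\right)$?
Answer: $532719$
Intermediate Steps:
$M \left(-59191\right) = \left(-9\right) \left(-59191\right) = 532719$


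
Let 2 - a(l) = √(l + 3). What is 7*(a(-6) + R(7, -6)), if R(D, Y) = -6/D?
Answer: 8 - 7*I*√3 ≈ 8.0 - 12.124*I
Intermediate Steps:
a(l) = 2 - √(3 + l) (a(l) = 2 - √(l + 3) = 2 - √(3 + l))
7*(a(-6) + R(7, -6)) = 7*((2 - √(3 - 6)) - 6/7) = 7*((2 - √(-3)) - 6*⅐) = 7*((2 - I*√3) - 6/7) = 7*(8/7 - I*√3) = 8 - 7*I*√3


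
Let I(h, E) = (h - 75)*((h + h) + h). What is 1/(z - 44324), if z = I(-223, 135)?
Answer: 1/155038 ≈ 6.4500e-6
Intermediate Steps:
I(h, E) = 3*h*(-75 + h) (I(h, E) = (-75 + h)*(2*h + h) = (-75 + h)*(3*h) = 3*h*(-75 + h))
z = 199362 (z = 3*(-223)*(-75 - 223) = 3*(-223)*(-298) = 199362)
1/(z - 44324) = 1/(199362 - 44324) = 1/155038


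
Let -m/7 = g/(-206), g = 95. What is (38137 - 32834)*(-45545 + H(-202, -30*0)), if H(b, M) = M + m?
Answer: -49750651315/206 ≈ -2.4151e+8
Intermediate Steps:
m = 665/206 (m = -665/(-206) = -665*(-1)/206 = -7*(-95/206) = 665/206 ≈ 3.2282)
H(b, M) = 665/206 + M (H(b, M) = M + 665/206 = 665/206 + M)
(38137 - 32834)*(-45545 + H(-202, -30*0)) = (38137 - 32834)*(-45545 + (665/206 - 30*0)) = 5303*(-45545 + (665/206 + 0)) = 5303*(-45545 + 665/206) = 5303*(-9381605/206) = -49750651315/206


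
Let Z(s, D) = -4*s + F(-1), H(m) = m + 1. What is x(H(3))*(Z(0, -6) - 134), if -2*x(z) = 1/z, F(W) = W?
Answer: 135/8 ≈ 16.875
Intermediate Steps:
H(m) = 1 + m
Z(s, D) = -1 - 4*s (Z(s, D) = -4*s - 1 = -1 - 4*s)
x(z) = -1/(2*z)
x(H(3))*(Z(0, -6) - 134) = (-1/(2*(1 + 3)))*((-1 - 4*0) - 134) = (-1/2/4)*((-1 + 0) - 134) = (-1/2*1/4)*(-1 - 134) = -1/8*(-135) = 135/8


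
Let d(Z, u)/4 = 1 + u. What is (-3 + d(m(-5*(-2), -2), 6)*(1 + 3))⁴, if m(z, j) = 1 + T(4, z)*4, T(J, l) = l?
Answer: 141158161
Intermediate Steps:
m(z, j) = 1 + 4*z (m(z, j) = 1 + z*4 = 1 + 4*z)
d(Z, u) = 4 + 4*u (d(Z, u) = 4*(1 + u) = 4 + 4*u)
(-3 + d(m(-5*(-2), -2), 6)*(1 + 3))⁴ = (-3 + (4 + 4*6)*(1 + 3))⁴ = (-3 + (4 + 24)*4)⁴ = (-3 + 28*4)⁴ = (-3 + 112)⁴ = 109⁴ = 141158161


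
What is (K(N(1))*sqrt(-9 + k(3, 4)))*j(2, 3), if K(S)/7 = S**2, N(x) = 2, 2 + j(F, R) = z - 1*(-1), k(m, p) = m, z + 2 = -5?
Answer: -224*I*sqrt(6) ≈ -548.69*I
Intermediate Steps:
z = -7 (z = -2 - 5 = -7)
j(F, R) = -8 (j(F, R) = -2 + (-7 - 1*(-1)) = -2 + (-7 + 1) = -2 - 6 = -8)
K(S) = 7*S**2
(K(N(1))*sqrt(-9 + k(3, 4)))*j(2, 3) = ((7*2**2)*sqrt(-9 + 3))*(-8) = ((7*4)*sqrt(-6))*(-8) = (28*(I*sqrt(6)))*(-8) = (28*I*sqrt(6))*(-8) = -224*I*sqrt(6)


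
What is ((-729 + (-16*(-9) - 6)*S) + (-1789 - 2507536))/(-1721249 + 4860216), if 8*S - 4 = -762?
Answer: -5046259/6277934 ≈ -0.80381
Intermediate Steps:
S = -379/4 (S = ½ + (⅛)*(-762) = ½ - 381/4 = -379/4 ≈ -94.750)
((-729 + (-16*(-9) - 6)*S) + (-1789 - 2507536))/(-1721249 + 4860216) = ((-729 + (-16*(-9) - 6)*(-379/4)) + (-1789 - 2507536))/(-1721249 + 4860216) = ((-729 + (144 - 6)*(-379/4)) - 2509325)/3138967 = ((-729 + 138*(-379/4)) - 2509325)*(1/3138967) = ((-729 - 26151/2) - 2509325)*(1/3138967) = (-27609/2 - 2509325)*(1/3138967) = -5046259/2*1/3138967 = -5046259/6277934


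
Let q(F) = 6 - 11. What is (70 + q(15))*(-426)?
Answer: -27690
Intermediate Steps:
q(F) = -5
(70 + q(15))*(-426) = (70 - 5)*(-426) = 65*(-426) = -27690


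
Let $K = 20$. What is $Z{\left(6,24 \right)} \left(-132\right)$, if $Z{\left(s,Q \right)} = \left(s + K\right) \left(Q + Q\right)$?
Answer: $-164736$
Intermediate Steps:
$Z{\left(s,Q \right)} = 2 Q \left(20 + s\right)$ ($Z{\left(s,Q \right)} = \left(s + 20\right) \left(Q + Q\right) = \left(20 + s\right) 2 Q = 2 Q \left(20 + s\right)$)
$Z{\left(6,24 \right)} \left(-132\right) = 2 \cdot 24 \left(20 + 6\right) \left(-132\right) = 2 \cdot 24 \cdot 26 \left(-132\right) = 1248 \left(-132\right) = -164736$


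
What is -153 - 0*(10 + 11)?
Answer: -153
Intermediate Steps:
-153 - 0*(10 + 11) = -153 - 0*21 = -153 - 494*0 = -153 + 0 = -153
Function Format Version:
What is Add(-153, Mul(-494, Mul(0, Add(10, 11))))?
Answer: -153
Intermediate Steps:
Add(-153, Mul(-494, Mul(0, Add(10, 11)))) = Add(-153, Mul(-494, Mul(0, 21))) = Add(-153, Mul(-494, 0)) = Add(-153, 0) = -153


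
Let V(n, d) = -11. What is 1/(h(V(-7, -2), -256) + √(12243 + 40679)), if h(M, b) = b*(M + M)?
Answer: 2816/15833251 - √52922/31666502 ≈ 0.00017059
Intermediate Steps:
h(M, b) = 2*M*b (h(M, b) = b*(2*M) = 2*M*b)
1/(h(V(-7, -2), -256) + √(12243 + 40679)) = 1/(2*(-11)*(-256) + √(12243 + 40679)) = 1/(5632 + √52922)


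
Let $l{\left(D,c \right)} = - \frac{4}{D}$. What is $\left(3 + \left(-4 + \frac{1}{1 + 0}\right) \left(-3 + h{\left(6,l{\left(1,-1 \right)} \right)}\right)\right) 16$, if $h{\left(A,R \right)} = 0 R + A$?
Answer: $-96$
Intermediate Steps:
$h{\left(A,R \right)} = A$ ($h{\left(A,R \right)} = 0 + A = A$)
$\left(3 + \left(-4 + \frac{1}{1 + 0}\right) \left(-3 + h{\left(6,l{\left(1,-1 \right)} \right)}\right)\right) 16 = \left(3 + \left(-4 + \frac{1}{1 + 0}\right) \left(-3 + 6\right)\right) 16 = \left(3 + \left(-4 + 1^{-1}\right) 3\right) 16 = \left(3 + \left(-4 + 1\right) 3\right) 16 = \left(3 - 9\right) 16 = \left(-6\right) 16 = -96$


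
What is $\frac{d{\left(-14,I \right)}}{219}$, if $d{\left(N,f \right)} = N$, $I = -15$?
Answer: $- \frac{14}{219} \approx -0.063927$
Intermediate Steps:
$\frac{d{\left(-14,I \right)}}{219} = - \frac{14}{219}$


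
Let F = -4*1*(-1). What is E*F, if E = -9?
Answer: -36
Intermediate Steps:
F = 4 (F = -4*(-1) = 4)
E*F = -9*4 = -36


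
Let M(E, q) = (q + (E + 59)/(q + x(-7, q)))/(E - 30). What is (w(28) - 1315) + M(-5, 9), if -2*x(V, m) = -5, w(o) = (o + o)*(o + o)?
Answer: 41874/23 ≈ 1820.6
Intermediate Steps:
w(o) = 4*o² (w(o) = (2*o)*(2*o) = 4*o²)
x(V, m) = 5/2 (x(V, m) = -½*(-5) = 5/2)
M(E, q) = (q + (59 + E)/(5/2 + q))/(-30 + E) (M(E, q) = (q + (E + 59)/(q + 5/2))/(E - 30) = (q + (59 + E)/(5/2 + q))/(-30 + E))
(w(28) - 1315) + M(-5, 9) = (4*28² - 1315) + (118 + 2*(-5) + 2*9² + 5*9)/(-150 - 60*9 + 5*(-5) + 2*(-5)*9) = (4*784 - 1315) + (118 - 10 + 2*81 + 45)/(-150 - 540 - 25 - 90) = (3136 - 1315) + (118 - 10 + 162 + 45)/(-805) = 1821 - 1/805*315 = 1821 - 9/23 = 41874/23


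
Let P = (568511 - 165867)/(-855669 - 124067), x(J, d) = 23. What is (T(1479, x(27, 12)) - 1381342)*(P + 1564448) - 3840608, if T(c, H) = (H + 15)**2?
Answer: -264379547823035615/122467 ≈ -2.1588e+12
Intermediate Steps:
P = -100661/244934 (P = 402644/(-979736) = 402644*(-1/979736) = -100661/244934 ≈ -0.41097)
T(c, H) = (15 + H)**2
(T(1479, x(27, 12)) - 1381342)*(P + 1564448) - 3840608 = ((15 + 23)**2 - 1381342)*(-100661/244934 + 1564448) - 3840608 = (38**2 - 1381342)*(383186405771/244934) - 3840608 = (1444 - 1381342)*(383186405771/244934) - 3840608 = -1379898*383186405771/244934 - 3840608 = -264379077475295679/122467 - 3840608 = -264379547823035615/122467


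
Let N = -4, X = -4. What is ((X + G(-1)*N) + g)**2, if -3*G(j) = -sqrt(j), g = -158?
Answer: 236180/9 + 432*I ≈ 26242.0 + 432.0*I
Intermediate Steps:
G(j) = sqrt(j)/3 (G(j) = -(-1)*sqrt(j)/3 = sqrt(j)/3)
((X + G(-1)*N) + g)**2 = ((-4 + (sqrt(-1)/3)*(-4)) - 158)**2 = ((-4 + (I/3)*(-4)) - 158)**2 = ((-4 - 4*I/3) - 158)**2 = (-162 - 4*I/3)**2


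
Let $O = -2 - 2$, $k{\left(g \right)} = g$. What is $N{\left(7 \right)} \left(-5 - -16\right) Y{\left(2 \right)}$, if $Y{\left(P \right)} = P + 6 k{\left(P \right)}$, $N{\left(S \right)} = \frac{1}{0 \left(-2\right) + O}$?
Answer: $- \frac{77}{2} \approx -38.5$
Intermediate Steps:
$O = -4$
$N{\left(S \right)} = - \frac{1}{4}$ ($N{\left(S \right)} = \frac{1}{0 \left(-2\right) - 4} = \frac{1}{0 - 4} = \frac{1}{-4} = - \frac{1}{4}$)
$Y{\left(P \right)} = 7 P$ ($Y{\left(P \right)} = P + 6 P = 7 P$)
$N{\left(7 \right)} \left(-5 - -16\right) Y{\left(2 \right)} = - \frac{-5 - -16}{4} \cdot 7 \cdot 2 = - \frac{-5 + 16}{4} \cdot 14 = \left(- \frac{1}{4}\right) 11 \cdot 14 = \left(- \frac{11}{4}\right) 14 = - \frac{77}{2}$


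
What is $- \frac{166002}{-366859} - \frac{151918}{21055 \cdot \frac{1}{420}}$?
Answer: $- \frac{4680829752786}{1544843249} \approx -3030.0$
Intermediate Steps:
$- \frac{166002}{-366859} - \frac{151918}{21055 \cdot \frac{1}{420}} = \left(-166002\right) \left(- \frac{1}{366859}\right) - \frac{151918}{21055 \cdot \frac{1}{420}} = \frac{166002}{366859} - \frac{151918}{\frac{4211}{84}} = \frac{166002}{366859} - \frac{12761112}{4211} = - \frac{4680829752786}{1544843249}$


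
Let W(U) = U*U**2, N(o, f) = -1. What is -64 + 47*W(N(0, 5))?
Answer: -111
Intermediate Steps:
W(U) = U**3
-64 + 47*W(N(0, 5)) = -64 + 47*(-1)**3 = -64 + 47*(-1) = -64 - 47 = -111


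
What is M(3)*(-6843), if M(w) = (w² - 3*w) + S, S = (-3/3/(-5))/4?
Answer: -6843/20 ≈ -342.15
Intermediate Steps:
S = 1/20 (S = (-3*⅓*(-⅕))*(¼) = -1*(-⅕)*(¼) = (⅕)*(¼) = 1/20 ≈ 0.050000)
M(w) = 1/20 + w² - 3*w (M(w) = (w² - 3*w) + 1/20 = 1/20 + w² - 3*w)
M(3)*(-6843) = (1/20 + 3² - 3*3)*(-6843) = (1/20 + 9 - 9)*(-6843) = (1/20)*(-6843) = -6843/20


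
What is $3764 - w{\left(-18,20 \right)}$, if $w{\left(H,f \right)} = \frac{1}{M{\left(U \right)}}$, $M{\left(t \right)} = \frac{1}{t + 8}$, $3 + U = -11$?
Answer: $3770$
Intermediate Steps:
$U = -14$ ($U = -3 - 11 = -14$)
$M{\left(t \right)} = \frac{1}{8 + t}$
$w{\left(H,f \right)} = -6$ ($w{\left(H,f \right)} = \frac{1}{\frac{1}{8 - 14}} = \frac{1}{\frac{1}{-6}} = \frac{1}{- \frac{1}{6}} = -6$)
$3764 - w{\left(-18,20 \right)} = 3764 - -6 = 3764 + 6 = 3770$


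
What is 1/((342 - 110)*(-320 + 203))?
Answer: -1/27144 ≈ -3.6841e-5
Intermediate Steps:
1/((342 - 110)*(-320 + 203)) = 1/(232*(-117)) = 1/(-27144) = -1/27144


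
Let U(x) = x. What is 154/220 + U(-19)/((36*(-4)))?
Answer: 599/720 ≈ 0.83194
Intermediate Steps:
154/220 + U(-19)/((36*(-4))) = 154/220 - 19/(36*(-4)) = 154*(1/220) - 19/(-144) = 7/10 - 19*(-1/144) = 7/10 + 19/144 = 599/720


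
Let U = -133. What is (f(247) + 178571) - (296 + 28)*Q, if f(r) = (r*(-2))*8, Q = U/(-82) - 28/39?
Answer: 92915813/533 ≈ 1.7433e+5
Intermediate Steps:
Q = 2891/3198 (Q = -133/(-82) - 28/39 = -133*(-1/82) - 28*1/39 = 133/82 - 28/39 = 2891/3198 ≈ 0.90400)
f(r) = -16*r (f(r) = -2*r*8 = -16*r)
(f(247) + 178571) - (296 + 28)*Q = (-16*247 + 178571) - (296 + 28)*2891/3198 = (-3952 + 178571) - 324*2891/3198 = 174619 - 1*156114/533 = 174619 - 156114/533 = 92915813/533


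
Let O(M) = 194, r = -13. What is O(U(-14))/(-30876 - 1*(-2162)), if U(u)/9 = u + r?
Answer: -97/14357 ≈ -0.0067563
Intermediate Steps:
U(u) = -117 + 9*u (U(u) = 9*(u - 13) = 9*(-13 + u) = -117 + 9*u)
O(U(-14))/(-30876 - 1*(-2162)) = 194/(-30876 - 1*(-2162)) = 194/(-30876 + 2162) = 194/(-28714) = 194*(-1/28714) = -97/14357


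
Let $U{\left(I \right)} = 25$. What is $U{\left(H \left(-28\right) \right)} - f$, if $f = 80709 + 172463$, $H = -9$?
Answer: $-253147$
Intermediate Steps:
$f = 253172$
$U{\left(H \left(-28\right) \right)} - f = 25 - 253172 = -253147$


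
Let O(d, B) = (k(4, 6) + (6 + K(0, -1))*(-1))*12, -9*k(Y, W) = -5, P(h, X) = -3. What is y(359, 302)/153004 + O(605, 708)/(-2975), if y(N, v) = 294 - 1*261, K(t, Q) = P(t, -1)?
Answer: 13758877/1365560700 ≈ 0.010076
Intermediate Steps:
K(t, Q) = -3
k(Y, W) = 5/9 (k(Y, W) = -1/9*(-5) = 5/9)
y(N, v) = 33 (y(N, v) = 294 - 261 = 33)
O(d, B) = -88/3 (O(d, B) = (5/9 + (6 - 3)*(-1))*12 = (5/9 + 3*(-1))*12 = (5/9 - 3)*12 = -22/9*12 = -88/3)
y(359, 302)/153004 + O(605, 708)/(-2975) = 33/153004 - 88/3/(-2975) = 33*(1/153004) - 88/3*(-1/2975) = 33/153004 + 88/8925 = 13758877/1365560700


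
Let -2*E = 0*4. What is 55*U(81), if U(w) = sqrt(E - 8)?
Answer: 110*I*sqrt(2) ≈ 155.56*I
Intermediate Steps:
E = 0 (E = -0*4 = -1/2*0 = 0)
U(w) = 2*I*sqrt(2) (U(w) = sqrt(0 - 8) = sqrt(-8) = 2*I*sqrt(2))
55*U(81) = 55*(2*I*sqrt(2)) = 110*I*sqrt(2)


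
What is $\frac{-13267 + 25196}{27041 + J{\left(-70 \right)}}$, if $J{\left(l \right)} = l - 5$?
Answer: $\frac{11929}{26966} \approx 0.44237$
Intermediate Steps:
$J{\left(l \right)} = -5 + l$ ($J{\left(l \right)} = l - 5 = -5 + l$)
$\frac{-13267 + 25196}{27041 + J{\left(-70 \right)}} = \frac{-13267 + 25196}{27041 - 75} = \frac{11929}{27041 - 75} = \frac{11929}{26966}$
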